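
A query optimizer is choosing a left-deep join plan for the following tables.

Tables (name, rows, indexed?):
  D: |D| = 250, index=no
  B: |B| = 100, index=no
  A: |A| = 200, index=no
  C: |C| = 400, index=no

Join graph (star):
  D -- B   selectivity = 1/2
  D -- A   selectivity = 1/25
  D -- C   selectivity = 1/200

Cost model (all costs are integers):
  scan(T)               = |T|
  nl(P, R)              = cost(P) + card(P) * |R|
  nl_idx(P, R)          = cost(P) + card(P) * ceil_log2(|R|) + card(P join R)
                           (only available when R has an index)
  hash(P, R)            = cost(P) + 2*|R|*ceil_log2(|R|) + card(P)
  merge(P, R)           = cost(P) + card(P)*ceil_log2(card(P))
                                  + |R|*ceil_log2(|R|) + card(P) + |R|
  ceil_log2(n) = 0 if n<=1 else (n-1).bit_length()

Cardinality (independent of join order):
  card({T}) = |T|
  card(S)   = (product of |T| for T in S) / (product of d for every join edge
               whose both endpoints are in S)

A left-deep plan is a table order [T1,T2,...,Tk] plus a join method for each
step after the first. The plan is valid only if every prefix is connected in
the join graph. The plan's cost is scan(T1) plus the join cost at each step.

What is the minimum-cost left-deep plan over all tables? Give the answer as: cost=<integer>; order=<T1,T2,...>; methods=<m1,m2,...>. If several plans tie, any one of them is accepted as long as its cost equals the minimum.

Selinger DP (subsets sized 1..n):
  {D}: scan cost=250, card=250
  {B}: scan cost=100, card=100
  {A}: scan cost=200, card=200
  {C}: scan cost=400, card=400
  {BD}: card=12500; try (B,hash)→1900, (D,merge)→3150, (B,merge)→3300, (D,hash)→4200, (D,nl)→25100, (B,nl)→25250; best=1900 via (B,hash)
  {AD}: card=2000; try (A,hash)→3700, (D,merge)→4250, (A,merge)→4300, (D,hash)→4400, (D,nl)→50200, (A,nl)→50250; best=3700 via (A,hash)
  {CD}: card=500; try (D,hash)→4800, (C,merge)→6500, (D,merge)→6650, (C,hash)→7700, (C,nl)→100250, (D,nl)→100400; best=4800 via (D,hash)
  {ABD}: card=100000; try (B,hash)→7100, (A,hash)→17600, (B,merge)→28500, (A,merge)→191200, (B,nl)→203700, (A,nl)→2501900; best=7100 via (B,hash)
  {BCD}: card=25000; try (B,hash)→6700, (B,merge)→10600, (C,hash)→21600, (B,nl)→54800, (C,merge)→193400, (C,nl)→5001900; best=6700 via (B,hash)
  {ACD}: card=4000; try (A,hash)→8500, (A,merge)→11600, (C,hash)→12900, (C,merge)→31700, (A,nl)→104800, (C,nl)→803700; best=8500 via (A,hash)
  {ABCD}: card=200000; try (B,hash)→13900, (A,hash)→34900, (B,merge)→61300, (C,hash)→114300, (B,nl)→408500, (A,merge)→408500 …(+3); best=13900 via (B,hash)

cost=13900; order=C,D,A,B; methods=hash,hash,hash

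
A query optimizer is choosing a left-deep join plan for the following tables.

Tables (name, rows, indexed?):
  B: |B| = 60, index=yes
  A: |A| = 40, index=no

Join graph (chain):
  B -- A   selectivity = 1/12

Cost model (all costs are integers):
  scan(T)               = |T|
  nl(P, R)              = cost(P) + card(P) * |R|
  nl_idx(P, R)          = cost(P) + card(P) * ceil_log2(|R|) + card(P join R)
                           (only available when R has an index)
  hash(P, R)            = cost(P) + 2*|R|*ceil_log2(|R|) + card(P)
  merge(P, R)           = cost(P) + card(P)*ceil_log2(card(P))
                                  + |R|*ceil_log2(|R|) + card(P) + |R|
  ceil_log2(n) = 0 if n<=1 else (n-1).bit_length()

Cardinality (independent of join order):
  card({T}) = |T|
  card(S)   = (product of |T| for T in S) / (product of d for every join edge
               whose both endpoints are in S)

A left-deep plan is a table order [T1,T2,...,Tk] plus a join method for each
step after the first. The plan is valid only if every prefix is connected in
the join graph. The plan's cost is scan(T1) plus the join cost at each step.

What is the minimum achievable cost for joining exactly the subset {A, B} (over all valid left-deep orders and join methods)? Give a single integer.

480

Selinger DP over subsets of {A,B}:
  {B}: scan cost=60, card=60
  {A}: scan cost=40, card=40
  {AB}: card=200; try (B,nl_idx)→480, (A,hash)→600, (B,merge)→740, (A,merge)→760, (B,hash)→800, (B,nl)→2440 …(+1); best=480 via (B,nl_idx)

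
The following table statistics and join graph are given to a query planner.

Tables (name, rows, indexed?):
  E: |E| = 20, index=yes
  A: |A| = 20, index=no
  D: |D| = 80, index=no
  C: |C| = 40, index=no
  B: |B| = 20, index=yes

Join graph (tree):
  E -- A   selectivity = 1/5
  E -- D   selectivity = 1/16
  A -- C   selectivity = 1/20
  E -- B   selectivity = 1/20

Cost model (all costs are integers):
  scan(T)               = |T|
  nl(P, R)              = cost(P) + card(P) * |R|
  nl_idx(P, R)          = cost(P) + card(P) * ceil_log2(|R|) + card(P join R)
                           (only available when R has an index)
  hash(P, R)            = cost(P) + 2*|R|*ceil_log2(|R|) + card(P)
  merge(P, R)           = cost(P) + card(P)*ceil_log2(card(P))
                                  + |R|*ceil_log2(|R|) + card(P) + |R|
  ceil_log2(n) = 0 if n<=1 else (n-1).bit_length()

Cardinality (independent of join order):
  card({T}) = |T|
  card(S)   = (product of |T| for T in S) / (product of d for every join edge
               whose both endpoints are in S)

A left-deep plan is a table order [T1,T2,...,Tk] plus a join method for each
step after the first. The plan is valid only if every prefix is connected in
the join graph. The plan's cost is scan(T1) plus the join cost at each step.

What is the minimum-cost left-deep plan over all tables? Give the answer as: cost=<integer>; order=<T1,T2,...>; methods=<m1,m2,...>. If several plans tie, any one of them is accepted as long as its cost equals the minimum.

Selinger DP (subsets sized 1..n):
  {E}: scan cost=20, card=20
  {A}: scan cost=20, card=20
  {D}: scan cost=80, card=80
  {C}: scan cost=40, card=40
  {B}: scan cost=20, card=20
  {AE}: card=80; try (E,nl_idx)→200, (E,hash)→240, (A,hash)→240, (E,merge)→260, (A,merge)→260, (E,nl)→420 …(+1); best=200 via (E,nl_idx)
  {DE}: card=100; try (E,hash)→360, (E,nl_idx)→580, (D,merge)→780, (E,merge)→840, (D,hash)→1160, (D,nl)→1620 …(+1); best=360 via (E,hash)
  {BE}: card=20; try (E,nl_idx)→140, (B,nl_idx)→140, (E,hash)→240, (B,hash)→240, (E,merge)→260, (B,merge)→260 …(+2); best=140 via (E,nl_idx)
  {AC}: card=40; try (A,hash)→280, (C,merge)→420, (A,merge)→440, (C,hash)→520, (C,nl)→820, (A,nl)→840; best=280 via (A,hash)
  {ADE}: card=400; try (A,hash)→660, (A,merge)→1280, (D,hash)→1400, (D,merge)→1480, (A,nl)→2360, (D,nl)→6600; best=660 via (A,hash)
  {ACE}: card=160; try (E,hash)→520, (E,nl_idx)→640, (E,merge)→680, (C,hash)→760, (E,nl)→1080, (C,merge)→1120 …(+1); best=520 via (E,hash)
  {ABE}: card=80; try (A,hash)→360, (A,merge)→380, (B,hash)→480, (A,nl)→540, (B,nl_idx)→680, (B,merge)→960 …(+1); best=360 via (A,hash)
  {BDE}: card=100; try (B,hash)→660, (D,merge)→900, (B,nl_idx)→960, (D,hash)→1280, (B,merge)→1280, (D,nl)→1740 …(+1); best=660 via (B,hash)
  {ACDE}: card=800; try (C,hash)→1540, (D,hash)→1800, (D,merge)→2600, (C,merge)→4940, (D,nl)→13320, (C,nl)→16660; best=1540 via (C,hash)
  {ABDE}: card=400; try (A,hash)→960, (B,hash)→1260, (D,hash)→1560, (A,merge)→1580, (D,merge)→1640, (A,nl)→2660 …(+4); best=960 via (A,hash)
  {ABCE}: card=160; try (B,hash)→880, (C,hash)→920, (C,merge)→1280, (B,nl_idx)→1480, (B,merge)→2080, (C,nl)→3560 …(+1); best=880 via (B,hash)
  {ABCDE}: card=800; try (C,hash)→1840, (D,hash)→2160, (B,hash)→2540, (D,merge)→2960, (C,merge)→5240, (B,nl_idx)→6340 …(+4); best=1840 via (C,hash)

cost=1840; order=D,E,B,A,C; methods=hash,hash,hash,hash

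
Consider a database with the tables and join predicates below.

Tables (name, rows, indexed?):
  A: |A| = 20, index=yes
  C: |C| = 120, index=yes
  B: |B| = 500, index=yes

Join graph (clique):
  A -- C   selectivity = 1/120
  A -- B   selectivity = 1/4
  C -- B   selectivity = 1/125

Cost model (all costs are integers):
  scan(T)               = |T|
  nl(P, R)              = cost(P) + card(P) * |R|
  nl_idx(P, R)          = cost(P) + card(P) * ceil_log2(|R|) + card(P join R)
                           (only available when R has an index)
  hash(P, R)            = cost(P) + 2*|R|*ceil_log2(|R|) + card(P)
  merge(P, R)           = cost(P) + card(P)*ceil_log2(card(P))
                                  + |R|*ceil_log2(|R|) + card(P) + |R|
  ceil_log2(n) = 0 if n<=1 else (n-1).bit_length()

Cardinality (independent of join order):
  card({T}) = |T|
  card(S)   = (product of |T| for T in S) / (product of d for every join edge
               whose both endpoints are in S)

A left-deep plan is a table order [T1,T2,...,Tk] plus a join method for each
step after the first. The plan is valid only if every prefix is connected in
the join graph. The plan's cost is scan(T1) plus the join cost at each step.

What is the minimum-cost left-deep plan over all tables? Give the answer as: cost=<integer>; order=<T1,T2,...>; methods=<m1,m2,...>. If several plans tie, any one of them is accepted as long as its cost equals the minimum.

cost=380; order=A,C,B; methods=nl_idx,nl_idx

Selinger DP (subsets sized 1..n):
  {A}: scan cost=20, card=20
  {C}: scan cost=120, card=120
  {B}: scan cost=500, card=500
  {AC}: card=20; try (C,nl_idx)→180, (A,hash)→440, (A,nl_idx)→740, (C,merge)→1100, (A,merge)→1200, (C,hash)→1720 …(+2); best=180 via (C,nl_idx)
  {AB}: card=2500; try (A,hash)→1200, (B,nl_idx)→2700, (B,merge)→5140, (A,nl_idx)→5500, (A,merge)→5620, (B,hash)→9040 …(+2); best=1200 via (A,hash)
  {BC}: card=480; try (B,nl_idx)→1680, (C,hash)→2680, (C,nl_idx)→4480, (B,merge)→6080, (C,merge)→6460, (B,hash)→9240 …(+2); best=1680 via (B,nl_idx)
  {ABC}: card=20; try (B,nl_idx)→380, (A,hash)→2360, (A,nl_idx)→4100, (B,merge)→5300, (C,hash)→5380, (A,merge)→6600 …(+6); best=380 via (B,nl_idx)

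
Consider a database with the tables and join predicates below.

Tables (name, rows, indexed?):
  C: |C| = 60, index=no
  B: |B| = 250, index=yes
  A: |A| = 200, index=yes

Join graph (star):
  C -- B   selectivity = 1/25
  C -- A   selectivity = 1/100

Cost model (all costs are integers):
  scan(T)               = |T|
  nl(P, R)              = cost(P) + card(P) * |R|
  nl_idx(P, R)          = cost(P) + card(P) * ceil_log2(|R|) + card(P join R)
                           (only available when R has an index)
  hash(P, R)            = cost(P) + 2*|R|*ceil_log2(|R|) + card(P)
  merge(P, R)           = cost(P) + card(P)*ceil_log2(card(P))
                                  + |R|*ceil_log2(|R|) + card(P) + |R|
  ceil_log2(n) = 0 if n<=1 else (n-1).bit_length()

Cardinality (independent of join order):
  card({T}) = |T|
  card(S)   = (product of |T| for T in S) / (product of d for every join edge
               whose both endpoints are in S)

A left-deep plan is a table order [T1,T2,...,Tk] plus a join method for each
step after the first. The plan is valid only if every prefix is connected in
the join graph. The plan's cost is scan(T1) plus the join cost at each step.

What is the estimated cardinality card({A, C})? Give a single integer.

Tables in S: A(200), C(60)
Edges inside S: C-A(d=100)
numerator = 200 * 60 = 12000
denominator = 100 = 100
card(S) = 12000 / 100 = 120

120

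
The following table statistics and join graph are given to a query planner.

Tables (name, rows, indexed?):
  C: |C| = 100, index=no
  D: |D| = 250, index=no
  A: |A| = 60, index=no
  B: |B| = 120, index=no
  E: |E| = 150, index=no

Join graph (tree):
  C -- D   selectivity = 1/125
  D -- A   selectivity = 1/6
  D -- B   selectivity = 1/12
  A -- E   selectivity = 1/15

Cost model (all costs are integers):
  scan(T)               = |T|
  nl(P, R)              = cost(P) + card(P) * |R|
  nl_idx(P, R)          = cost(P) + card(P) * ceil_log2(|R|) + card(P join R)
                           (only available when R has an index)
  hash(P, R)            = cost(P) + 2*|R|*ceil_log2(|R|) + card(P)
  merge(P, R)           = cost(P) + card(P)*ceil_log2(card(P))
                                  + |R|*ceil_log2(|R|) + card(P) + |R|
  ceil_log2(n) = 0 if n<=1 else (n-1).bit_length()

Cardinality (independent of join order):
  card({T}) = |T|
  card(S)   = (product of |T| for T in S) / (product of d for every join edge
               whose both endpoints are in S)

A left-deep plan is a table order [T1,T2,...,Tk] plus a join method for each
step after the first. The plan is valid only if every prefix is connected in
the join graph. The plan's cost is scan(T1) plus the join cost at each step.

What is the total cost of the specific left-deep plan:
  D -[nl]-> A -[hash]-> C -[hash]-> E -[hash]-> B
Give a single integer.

step 1: scan D: cost=250, card=250
step 2: join A via nl
    card(P join A) = 250*60/(6) = 2500
    cost = 250 + 250*60 = 15250
step 3: join C via hash
    card(P join C) = 2500*100/(125) = 2000
    cost = 15250 + 2*100*7 + 2500 = 19150
step 4: join E via hash
    card(P join E) = 2000*150/(15) = 20000
    cost = 19150 + 2*150*8 + 2000 = 23550
step 5: join B via hash
    card(P join B) = 20000*120/(12) = 200000
    cost = 23550 + 2*120*7 + 20000 = 45230

45230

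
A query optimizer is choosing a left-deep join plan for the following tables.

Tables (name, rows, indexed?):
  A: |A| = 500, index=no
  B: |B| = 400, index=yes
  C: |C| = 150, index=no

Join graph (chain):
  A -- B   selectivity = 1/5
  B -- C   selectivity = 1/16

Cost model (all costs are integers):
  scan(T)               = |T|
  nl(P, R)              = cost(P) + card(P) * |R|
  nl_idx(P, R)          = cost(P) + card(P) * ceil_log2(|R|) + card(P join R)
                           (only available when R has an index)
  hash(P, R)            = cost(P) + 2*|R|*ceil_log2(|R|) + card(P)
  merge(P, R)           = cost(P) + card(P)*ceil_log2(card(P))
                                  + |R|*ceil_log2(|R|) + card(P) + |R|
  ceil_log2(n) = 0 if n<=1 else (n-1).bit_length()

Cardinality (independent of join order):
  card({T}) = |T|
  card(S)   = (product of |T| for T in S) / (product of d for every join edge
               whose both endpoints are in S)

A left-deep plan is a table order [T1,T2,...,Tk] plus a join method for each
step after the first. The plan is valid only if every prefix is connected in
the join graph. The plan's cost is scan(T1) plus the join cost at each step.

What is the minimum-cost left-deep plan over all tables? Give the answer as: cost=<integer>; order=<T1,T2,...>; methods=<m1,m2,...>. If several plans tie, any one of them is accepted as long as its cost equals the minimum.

cost=15950; order=B,C,A; methods=hash,hash

Selinger DP (subsets sized 1..n):
  {A}: scan cost=500, card=500
  {B}: scan cost=400, card=400
  {C}: scan cost=150, card=150
  {AB}: card=40000; try (B,hash)→8200, (A,merge)→9400, (B,merge)→9500, (A,hash)→9800, (B,nl_idx)→45000, (A,nl)→200400 …(+1); best=8200 via (B,hash)
  {BC}: card=3750; try (C,hash)→3200, (B,nl_idx)→5250, (B,merge)→5500, (C,merge)→5750, (B,hash)→7500, (B,nl)→60150 …(+1); best=3200 via (C,hash)
  {ABC}: card=375000; try (A,hash)→15950, (C,hash)→50600, (A,merge)→56950, (C,merge)→689550, (A,nl)→1878200, (C,nl)→6008200; best=15950 via (A,hash)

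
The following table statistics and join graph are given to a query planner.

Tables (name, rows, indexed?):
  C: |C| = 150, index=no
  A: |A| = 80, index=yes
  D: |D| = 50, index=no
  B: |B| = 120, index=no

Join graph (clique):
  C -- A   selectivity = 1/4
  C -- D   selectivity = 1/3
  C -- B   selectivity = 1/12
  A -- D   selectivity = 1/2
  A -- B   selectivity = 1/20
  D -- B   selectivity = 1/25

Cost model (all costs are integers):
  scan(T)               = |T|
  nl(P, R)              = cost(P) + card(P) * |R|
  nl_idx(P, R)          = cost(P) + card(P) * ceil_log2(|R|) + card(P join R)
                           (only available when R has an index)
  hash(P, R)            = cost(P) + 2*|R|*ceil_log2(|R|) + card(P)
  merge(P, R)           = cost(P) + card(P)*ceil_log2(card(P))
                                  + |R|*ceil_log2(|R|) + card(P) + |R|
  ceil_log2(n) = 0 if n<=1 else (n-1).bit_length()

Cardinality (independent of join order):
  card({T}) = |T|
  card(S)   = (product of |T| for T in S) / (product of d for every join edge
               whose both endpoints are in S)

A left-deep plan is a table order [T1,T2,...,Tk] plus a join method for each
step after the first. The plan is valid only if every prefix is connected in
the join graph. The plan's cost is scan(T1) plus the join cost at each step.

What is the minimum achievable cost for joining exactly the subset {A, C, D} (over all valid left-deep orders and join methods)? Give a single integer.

Selinger DP over subsets of {A,C,D}:
  {C}: scan cost=150, card=150
  {A}: scan cost=80, card=80
  {D}: scan cost=50, card=50
  {AC}: card=3000; try (A,hash)→1420, (C,merge)→2070, (A,merge)→2140, (C,hash)→2560, (A,nl_idx)→4200, (C,nl)→12080 …(+1); best=1420 via (A,hash)
  {CD}: card=2500; try (D,hash)→900, (C,merge)→1750, (D,merge)→1850, (C,hash)→2500, (C,nl)→7550, (D,nl)→7650; best=900 via (D,hash)
  {AD}: card=2000; try (D,hash)→760, (A,merge)→1040, (D,merge)→1070, (A,hash)→1220, (A,nl_idx)→2400, (A,nl)→4050 …(+1); best=760 via (D,hash)
  {ACD}: card=25000; try (A,hash)→4520, (D,hash)→5020, (C,hash)→5160, (C,merge)→26110, (A,merge)→34040, (D,merge)→40770 …(+4); best=4520 via (A,hash)

4520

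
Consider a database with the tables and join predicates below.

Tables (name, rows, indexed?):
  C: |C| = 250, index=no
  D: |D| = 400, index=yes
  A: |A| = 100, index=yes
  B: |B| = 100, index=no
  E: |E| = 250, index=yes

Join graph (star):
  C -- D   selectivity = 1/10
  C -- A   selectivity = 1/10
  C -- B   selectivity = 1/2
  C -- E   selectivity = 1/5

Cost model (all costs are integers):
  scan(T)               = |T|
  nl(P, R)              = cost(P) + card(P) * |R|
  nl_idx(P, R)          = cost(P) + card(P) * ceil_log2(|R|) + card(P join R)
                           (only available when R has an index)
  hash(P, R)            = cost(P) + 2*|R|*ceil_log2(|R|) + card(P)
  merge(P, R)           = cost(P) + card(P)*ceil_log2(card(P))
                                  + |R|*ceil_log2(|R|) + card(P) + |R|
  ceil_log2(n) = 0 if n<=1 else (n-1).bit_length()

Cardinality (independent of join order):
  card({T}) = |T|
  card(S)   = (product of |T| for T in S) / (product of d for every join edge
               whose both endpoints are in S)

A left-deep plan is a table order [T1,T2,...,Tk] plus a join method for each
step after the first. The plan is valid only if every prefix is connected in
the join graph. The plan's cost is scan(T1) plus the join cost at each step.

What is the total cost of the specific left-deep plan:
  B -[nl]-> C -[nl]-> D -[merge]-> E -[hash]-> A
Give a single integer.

step 1: scan B: cost=100, card=100
step 2: join C via nl
    card(P join C) = 100*250/(2) = 12500
    cost = 100 + 100*250 = 25100
step 3: join D via nl
    card(P join D) = 12500*400/(10) = 500000
    cost = 25100 + 12500*400 = 5025100
step 4: join E via merge
    card(P join E) = 500000*250/(5) = 25000000
    cost = 5025100 + 500000*19 + 250*8 + 500000 + 250 = 15027350
step 5: join A via hash
    card(P join A) = 25000000*100/(10) = 250000000
    cost = 15027350 + 2*100*7 + 25000000 = 40028750

40028750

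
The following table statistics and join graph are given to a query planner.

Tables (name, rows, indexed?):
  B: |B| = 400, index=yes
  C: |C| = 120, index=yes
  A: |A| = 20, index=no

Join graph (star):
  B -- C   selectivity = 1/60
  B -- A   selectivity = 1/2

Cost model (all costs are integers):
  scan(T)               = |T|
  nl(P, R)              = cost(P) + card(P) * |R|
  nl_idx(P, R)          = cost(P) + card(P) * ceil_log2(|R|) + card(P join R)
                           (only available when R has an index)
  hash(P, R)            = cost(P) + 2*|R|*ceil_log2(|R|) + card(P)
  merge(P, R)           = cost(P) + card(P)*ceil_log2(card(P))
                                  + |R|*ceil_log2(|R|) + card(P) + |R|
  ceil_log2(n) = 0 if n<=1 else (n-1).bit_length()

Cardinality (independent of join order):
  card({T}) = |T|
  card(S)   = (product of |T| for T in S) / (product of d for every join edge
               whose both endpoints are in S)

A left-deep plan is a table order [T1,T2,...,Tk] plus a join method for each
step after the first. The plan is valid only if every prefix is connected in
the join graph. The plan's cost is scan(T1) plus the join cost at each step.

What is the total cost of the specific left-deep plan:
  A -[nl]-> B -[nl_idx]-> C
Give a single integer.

44020

step 1: scan A: cost=20, card=20
step 2: join B via nl
    card(P join B) = 20*400/(2) = 4000
    cost = 20 + 20*400 = 8020
step 3: join C via nl_idx
    card(P join C) = 4000*120/(60) = 8000
    cost = 8020 + 4000*7 + 8000 = 44020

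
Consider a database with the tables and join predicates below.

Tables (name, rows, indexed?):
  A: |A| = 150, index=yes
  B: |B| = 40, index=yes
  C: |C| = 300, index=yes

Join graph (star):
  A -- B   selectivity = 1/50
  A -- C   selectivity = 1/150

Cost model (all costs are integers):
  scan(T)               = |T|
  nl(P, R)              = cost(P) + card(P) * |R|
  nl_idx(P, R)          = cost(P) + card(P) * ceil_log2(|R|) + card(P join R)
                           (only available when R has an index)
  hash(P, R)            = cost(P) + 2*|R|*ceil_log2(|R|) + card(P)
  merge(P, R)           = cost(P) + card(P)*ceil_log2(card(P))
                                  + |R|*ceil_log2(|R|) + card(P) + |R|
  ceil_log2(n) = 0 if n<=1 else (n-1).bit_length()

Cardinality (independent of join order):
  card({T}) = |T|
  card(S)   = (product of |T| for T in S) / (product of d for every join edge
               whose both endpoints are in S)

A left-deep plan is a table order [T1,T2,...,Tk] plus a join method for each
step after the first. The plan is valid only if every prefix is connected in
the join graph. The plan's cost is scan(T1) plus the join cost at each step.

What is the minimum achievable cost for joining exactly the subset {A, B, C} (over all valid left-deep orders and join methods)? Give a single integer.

Selinger DP over subsets of {A,B,C}:
  {A}: scan cost=150, card=150
  {B}: scan cost=40, card=40
  {C}: scan cost=300, card=300
  {AB}: card=120; try (A,nl_idx)→480, (B,hash)→780, (B,nl_idx)→1170, (A,merge)→1670, (B,merge)→1780, (A,hash)→2480 …(+2); best=480 via (A,nl_idx)
  {AC}: card=300; try (C,nl_idx)→1800, (A,hash)→3000, (A,nl_idx)→3000, (C,merge)→4500, (A,merge)→4650, (C,hash)→5700 …(+2); best=1800 via (C,nl_idx)
  {ABC}: card=240; try (C,nl_idx)→1800, (B,hash)→2580, (B,nl_idx)→3840, (C,merge)→4440, (B,merge)→5080, (C,hash)→6000 …(+2); best=1800 via (C,nl_idx)

1800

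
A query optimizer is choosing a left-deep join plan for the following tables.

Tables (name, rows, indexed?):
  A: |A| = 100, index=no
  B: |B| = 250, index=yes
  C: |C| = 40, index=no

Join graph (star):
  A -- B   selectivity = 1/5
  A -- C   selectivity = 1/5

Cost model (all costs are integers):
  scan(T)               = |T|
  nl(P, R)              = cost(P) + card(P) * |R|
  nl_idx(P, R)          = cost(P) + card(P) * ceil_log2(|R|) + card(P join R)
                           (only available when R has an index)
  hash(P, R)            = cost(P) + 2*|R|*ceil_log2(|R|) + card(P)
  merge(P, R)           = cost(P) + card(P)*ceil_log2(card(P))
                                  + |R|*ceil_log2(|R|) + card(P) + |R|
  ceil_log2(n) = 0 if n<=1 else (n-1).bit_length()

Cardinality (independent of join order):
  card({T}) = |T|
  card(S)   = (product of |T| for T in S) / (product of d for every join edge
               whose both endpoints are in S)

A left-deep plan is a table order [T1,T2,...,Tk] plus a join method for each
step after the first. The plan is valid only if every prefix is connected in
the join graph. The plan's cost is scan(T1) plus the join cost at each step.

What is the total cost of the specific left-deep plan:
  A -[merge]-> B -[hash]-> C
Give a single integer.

step 1: scan A: cost=100, card=100
step 2: join B via merge
    card(P join B) = 100*250/(5) = 5000
    cost = 100 + 100*7 + 250*8 + 100 + 250 = 3150
step 3: join C via hash
    card(P join C) = 5000*40/(5) = 40000
    cost = 3150 + 2*40*6 + 5000 = 8630

8630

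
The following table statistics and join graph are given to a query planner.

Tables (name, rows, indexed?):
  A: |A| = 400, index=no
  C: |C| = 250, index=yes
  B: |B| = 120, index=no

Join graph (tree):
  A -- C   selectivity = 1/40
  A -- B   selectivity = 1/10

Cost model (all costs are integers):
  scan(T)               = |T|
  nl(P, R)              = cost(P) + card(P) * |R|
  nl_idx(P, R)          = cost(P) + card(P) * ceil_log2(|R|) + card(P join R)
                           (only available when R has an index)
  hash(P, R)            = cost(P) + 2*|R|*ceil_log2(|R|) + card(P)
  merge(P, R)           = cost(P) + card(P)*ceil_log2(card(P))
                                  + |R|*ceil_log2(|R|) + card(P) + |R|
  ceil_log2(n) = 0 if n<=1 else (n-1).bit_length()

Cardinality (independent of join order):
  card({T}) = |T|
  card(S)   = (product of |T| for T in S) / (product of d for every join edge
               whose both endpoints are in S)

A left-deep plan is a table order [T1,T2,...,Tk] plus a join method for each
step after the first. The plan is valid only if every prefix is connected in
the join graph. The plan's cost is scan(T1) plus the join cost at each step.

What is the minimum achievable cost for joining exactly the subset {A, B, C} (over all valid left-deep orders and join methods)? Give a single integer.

8980

Selinger DP over subsets of {A,B,C}:
  {A}: scan cost=400, card=400
  {C}: scan cost=250, card=250
  {B}: scan cost=120, card=120
  {AC}: card=2500; try (C,hash)→4800, (C,nl_idx)→6100, (A,merge)→6500, (C,merge)→6650, (A,hash)→7700, (A,nl)→100250 …(+1); best=4800 via (C,hash)
  {AB}: card=4800; try (B,hash)→2480, (A,merge)→5080, (B,merge)→5360, (A,hash)→7440, (A,nl)→48120, (B,nl)→48400; best=2480 via (B,hash)
  {ABC}: card=30000; try (B,hash)→8980, (C,hash)→11280, (B,merge)→38260, (C,nl_idx)→70880, (C,merge)→71930, (B,nl)→304800 …(+1); best=8980 via (B,hash)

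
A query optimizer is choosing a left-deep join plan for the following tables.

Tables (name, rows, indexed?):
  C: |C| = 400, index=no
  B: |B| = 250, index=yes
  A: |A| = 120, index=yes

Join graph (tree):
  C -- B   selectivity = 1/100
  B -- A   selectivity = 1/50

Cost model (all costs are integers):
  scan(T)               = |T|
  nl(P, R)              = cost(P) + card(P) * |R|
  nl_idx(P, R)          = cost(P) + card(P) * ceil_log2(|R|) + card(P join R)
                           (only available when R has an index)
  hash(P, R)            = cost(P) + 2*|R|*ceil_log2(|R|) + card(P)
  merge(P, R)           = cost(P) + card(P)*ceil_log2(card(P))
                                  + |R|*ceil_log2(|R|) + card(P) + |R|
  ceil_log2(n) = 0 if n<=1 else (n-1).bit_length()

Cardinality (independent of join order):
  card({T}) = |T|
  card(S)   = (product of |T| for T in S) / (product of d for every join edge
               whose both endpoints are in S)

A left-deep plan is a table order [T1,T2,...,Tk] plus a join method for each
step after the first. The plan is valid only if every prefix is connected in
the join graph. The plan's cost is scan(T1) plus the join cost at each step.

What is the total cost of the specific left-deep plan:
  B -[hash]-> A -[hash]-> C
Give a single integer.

step 1: scan B: cost=250, card=250
step 2: join A via hash
    card(P join A) = 250*120/(50) = 600
    cost = 250 + 2*120*7 + 250 = 2180
step 3: join C via hash
    card(P join C) = 600*400/(100) = 2400
    cost = 2180 + 2*400*9 + 600 = 9980

9980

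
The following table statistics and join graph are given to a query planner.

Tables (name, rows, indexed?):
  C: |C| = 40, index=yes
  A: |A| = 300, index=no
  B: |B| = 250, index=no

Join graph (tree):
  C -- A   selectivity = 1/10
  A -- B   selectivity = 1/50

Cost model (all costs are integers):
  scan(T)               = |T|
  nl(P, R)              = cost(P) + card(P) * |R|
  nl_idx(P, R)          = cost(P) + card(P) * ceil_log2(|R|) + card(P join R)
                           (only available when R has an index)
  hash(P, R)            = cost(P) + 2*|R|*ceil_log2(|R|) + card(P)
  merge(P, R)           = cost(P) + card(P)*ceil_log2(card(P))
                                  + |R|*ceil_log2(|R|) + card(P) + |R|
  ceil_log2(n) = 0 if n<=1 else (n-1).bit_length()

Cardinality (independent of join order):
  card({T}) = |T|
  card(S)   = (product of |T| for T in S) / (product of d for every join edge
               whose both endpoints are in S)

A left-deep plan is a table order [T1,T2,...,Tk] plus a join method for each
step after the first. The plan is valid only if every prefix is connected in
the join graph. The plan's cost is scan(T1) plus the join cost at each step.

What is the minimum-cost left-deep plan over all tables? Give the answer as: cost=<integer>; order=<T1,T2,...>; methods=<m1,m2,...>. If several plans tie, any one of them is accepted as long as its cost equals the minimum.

Selinger DP (subsets sized 1..n):
  {C}: scan cost=40, card=40
  {A}: scan cost=300, card=300
  {B}: scan cost=250, card=250
  {AC}: card=1200; try (C,hash)→1080, (C,nl_idx)→3300, (A,merge)→3320, (C,merge)→3580, (A,hash)→5480, (A,nl)→12040 …(+1); best=1080 via (C,hash)
  {AB}: card=1500; try (B,hash)→4600, (A,merge)→5500, (B,merge)→5550, (A,hash)→5900, (A,nl)→75250, (B,nl)→75300; best=4600 via (B,hash)
  {ABC}: card=6000; try (B,hash)→6280, (C,hash)→6580, (B,merge)→17730, (C,nl_idx)→19600, (C,merge)→22880, (C,nl)→64600 …(+1); best=6280 via (B,hash)

cost=6280; order=A,C,B; methods=hash,hash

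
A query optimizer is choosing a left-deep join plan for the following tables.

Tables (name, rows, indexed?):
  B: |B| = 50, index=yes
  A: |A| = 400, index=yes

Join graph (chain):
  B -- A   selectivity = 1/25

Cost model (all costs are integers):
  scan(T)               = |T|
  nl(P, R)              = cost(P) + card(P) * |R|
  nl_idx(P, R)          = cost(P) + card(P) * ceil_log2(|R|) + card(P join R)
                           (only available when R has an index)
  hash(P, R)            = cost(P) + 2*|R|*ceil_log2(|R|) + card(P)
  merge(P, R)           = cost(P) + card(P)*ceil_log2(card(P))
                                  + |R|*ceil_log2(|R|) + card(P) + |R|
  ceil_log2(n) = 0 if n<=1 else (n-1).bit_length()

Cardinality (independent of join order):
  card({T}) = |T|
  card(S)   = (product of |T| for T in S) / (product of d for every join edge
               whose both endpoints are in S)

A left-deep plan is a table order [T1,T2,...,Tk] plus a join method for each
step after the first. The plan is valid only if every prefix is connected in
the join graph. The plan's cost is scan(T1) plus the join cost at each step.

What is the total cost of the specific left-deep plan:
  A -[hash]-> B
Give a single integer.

step 1: scan A: cost=400, card=400
step 2: join B via hash
    card(P join B) = 400*50/(25) = 800
    cost = 400 + 2*50*6 + 400 = 1400

1400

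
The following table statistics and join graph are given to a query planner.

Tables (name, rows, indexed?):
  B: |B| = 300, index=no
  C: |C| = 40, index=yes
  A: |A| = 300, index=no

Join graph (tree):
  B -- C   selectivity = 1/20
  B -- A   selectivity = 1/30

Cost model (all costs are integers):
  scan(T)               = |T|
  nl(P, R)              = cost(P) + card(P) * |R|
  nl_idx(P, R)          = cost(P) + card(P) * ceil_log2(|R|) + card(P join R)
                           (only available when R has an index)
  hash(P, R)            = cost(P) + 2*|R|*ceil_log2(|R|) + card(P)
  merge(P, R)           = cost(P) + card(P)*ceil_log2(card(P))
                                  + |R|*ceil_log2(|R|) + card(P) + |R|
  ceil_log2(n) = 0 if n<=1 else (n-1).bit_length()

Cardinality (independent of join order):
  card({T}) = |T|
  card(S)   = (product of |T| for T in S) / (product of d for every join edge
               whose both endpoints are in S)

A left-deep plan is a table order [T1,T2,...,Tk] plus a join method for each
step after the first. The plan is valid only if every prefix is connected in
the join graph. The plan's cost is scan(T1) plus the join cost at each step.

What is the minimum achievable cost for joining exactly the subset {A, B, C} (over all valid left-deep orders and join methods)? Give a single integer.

7080

Selinger DP over subsets of {A,B,C}:
  {B}: scan cost=300, card=300
  {C}: scan cost=40, card=40
  {A}: scan cost=300, card=300
  {BC}: card=600; try (C,hash)→1080, (C,nl_idx)→2700, (B,merge)→3320, (C,merge)→3580, (B,hash)→5480, (B,nl)→12040 …(+1); best=1080 via (C,hash)
  {AB}: card=3000; try (B,hash)→6000, (A,hash)→6000, (B,merge)→6300, (A,merge)→6300, (B,nl)→90300, (A,nl)→90300; best=6000 via (B,hash)
  {ABC}: card=6000; try (A,hash)→7080, (C,hash)→9480, (A,merge)→10680, (C,nl_idx)→30000, (C,merge)→45280, (C,nl)→126000 …(+1); best=7080 via (A,hash)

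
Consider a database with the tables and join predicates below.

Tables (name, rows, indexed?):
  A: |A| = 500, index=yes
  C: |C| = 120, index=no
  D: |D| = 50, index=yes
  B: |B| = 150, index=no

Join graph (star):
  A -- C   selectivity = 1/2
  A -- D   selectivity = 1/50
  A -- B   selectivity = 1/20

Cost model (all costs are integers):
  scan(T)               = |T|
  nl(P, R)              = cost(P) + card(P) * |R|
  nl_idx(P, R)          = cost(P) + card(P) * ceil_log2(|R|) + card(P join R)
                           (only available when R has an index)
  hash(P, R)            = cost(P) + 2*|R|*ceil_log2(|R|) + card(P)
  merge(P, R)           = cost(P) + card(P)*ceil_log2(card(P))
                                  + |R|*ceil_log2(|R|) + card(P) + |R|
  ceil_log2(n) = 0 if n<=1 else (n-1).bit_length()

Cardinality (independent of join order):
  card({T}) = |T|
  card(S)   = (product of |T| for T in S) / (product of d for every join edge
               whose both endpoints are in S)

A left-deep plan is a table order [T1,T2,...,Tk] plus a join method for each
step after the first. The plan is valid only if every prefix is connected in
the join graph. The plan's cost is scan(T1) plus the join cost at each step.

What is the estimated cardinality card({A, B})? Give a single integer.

Tables in S: A(500), B(150)
Edges inside S: A-B(d=20)
numerator = 500 * 150 = 75000
denominator = 20 = 20
card(S) = 75000 / 20 = 3750

3750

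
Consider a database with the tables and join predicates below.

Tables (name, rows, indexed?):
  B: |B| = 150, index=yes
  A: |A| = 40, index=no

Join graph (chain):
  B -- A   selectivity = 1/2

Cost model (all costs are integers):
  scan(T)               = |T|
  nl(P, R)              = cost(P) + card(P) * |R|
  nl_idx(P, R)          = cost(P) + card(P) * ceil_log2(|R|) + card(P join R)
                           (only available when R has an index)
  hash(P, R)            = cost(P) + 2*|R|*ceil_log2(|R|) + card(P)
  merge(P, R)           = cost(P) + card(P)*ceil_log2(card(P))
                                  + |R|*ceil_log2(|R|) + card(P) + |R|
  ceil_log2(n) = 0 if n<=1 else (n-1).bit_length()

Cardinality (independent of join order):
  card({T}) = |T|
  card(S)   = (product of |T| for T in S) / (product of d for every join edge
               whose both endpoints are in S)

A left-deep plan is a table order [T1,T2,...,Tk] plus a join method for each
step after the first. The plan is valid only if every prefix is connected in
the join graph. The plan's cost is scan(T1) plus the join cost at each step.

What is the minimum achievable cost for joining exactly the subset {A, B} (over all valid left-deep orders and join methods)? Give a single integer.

780

Selinger DP over subsets of {A,B}:
  {B}: scan cost=150, card=150
  {A}: scan cost=40, card=40
  {AB}: card=3000; try (A,hash)→780, (B,merge)→1670, (A,merge)→1780, (B,hash)→2480, (B,nl_idx)→3360, (B,nl)→6040 …(+1); best=780 via (A,hash)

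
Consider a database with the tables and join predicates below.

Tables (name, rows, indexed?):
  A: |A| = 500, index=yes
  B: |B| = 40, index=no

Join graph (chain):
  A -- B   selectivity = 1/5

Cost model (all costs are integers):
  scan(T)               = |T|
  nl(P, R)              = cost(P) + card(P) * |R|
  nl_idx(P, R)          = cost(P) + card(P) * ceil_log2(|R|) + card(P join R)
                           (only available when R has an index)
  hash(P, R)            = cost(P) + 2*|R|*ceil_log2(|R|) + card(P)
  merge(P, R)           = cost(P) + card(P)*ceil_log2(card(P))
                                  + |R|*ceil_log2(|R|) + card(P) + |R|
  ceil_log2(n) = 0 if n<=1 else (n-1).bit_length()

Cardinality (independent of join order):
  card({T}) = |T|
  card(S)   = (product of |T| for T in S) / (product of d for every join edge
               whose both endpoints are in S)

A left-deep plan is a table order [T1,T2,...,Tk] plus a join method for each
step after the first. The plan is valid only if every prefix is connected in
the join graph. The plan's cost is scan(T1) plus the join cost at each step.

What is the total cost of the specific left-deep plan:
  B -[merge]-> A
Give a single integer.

step 1: scan B: cost=40, card=40
step 2: join A via merge
    card(P join A) = 40*500/(5) = 4000
    cost = 40 + 40*6 + 500*9 + 40 + 500 = 5320

5320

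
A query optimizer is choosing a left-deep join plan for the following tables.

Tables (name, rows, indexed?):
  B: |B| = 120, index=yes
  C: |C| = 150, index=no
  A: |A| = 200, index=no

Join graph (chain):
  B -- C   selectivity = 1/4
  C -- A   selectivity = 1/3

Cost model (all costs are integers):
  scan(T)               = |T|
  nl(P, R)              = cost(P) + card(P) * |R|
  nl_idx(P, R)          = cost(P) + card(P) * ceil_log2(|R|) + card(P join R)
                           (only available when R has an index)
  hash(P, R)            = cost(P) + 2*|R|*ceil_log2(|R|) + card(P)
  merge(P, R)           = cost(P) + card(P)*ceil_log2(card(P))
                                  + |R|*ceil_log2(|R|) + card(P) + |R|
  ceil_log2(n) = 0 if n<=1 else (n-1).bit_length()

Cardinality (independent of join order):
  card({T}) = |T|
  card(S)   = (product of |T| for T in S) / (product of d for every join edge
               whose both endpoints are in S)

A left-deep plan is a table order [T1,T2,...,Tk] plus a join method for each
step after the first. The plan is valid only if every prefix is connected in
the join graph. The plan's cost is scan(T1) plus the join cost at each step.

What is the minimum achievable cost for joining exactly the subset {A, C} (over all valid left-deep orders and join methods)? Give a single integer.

Selinger DP over subsets of {A,C}:
  {C}: scan cost=150, card=150
  {A}: scan cost=200, card=200
  {AC}: card=10000; try (C,hash)→2800, (A,merge)→3300, (C,merge)→3350, (A,hash)→3500, (A,nl)→30150, (C,nl)→30200; best=2800 via (C,hash)

2800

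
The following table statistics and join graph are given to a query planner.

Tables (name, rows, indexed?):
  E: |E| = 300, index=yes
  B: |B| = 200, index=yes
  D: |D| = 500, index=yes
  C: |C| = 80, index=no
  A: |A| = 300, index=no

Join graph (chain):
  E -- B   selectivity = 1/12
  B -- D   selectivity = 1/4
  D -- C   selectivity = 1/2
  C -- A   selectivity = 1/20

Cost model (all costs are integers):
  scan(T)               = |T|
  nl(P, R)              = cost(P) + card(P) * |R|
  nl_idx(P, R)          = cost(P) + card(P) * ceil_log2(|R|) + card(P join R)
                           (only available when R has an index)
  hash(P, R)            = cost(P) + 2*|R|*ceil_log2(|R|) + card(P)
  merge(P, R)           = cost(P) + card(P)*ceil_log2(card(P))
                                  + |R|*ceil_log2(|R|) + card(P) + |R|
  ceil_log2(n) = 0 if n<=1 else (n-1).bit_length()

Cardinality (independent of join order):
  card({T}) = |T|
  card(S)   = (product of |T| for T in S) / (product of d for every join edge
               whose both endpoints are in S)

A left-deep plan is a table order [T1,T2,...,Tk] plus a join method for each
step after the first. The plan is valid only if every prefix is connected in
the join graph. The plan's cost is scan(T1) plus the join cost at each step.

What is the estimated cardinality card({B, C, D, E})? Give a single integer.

Tables in S: B(200), C(80), D(500), E(300)
Edges inside S: E-B(d=12), B-D(d=4), D-C(d=2)
numerator = 200 * 80 * 500 * 300 = 2400000000
denominator = 12 * 4 * 2 = 96
card(S) = 2400000000 / 96 = 25000000

25000000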